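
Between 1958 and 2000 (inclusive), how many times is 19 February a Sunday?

6

Track 19 February's weekday year by year (advancing +1, or +2 across a Feb 29):
  1958: Wed  1959: Thu (+1)  1960: Fri (+1)  1961: Sun (+2) ✓  1962: Mon (+1)
  1963: Tue (+1)  1964: Wed (+1)  1965: Fri (+2)  1966: Sat (+1)  1967: Sun (+1) ✓
  1968: Mon (+1)  1969: Wed (+2)  1970: Thu (+1)  1971: Fri (+1)  … (15 more years) …
  1987: Thu (+1)  1988: Fri (+1)  1989: Sun (+2) ✓  1990: Mon (+1)  1991: Tue (+1)
  1992: Wed (+1)  1993: Fri (+2)  1994: Sat (+1)  1995: Sun (+1) ✓  1996: Mon (+1)
  1997: Wed (+2)  1998: Thu (+1)  1999: Fri (+1)  2000: Sat (+1)
Sunday years: 1961, 1967, 1978, 1984, 1989, 1995 — 6 in total.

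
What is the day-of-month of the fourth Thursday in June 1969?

26

June 1, 1969 is a Sunday, so the first Thursday is the 5th.
The fourth Thursday is 5 + 21 = 26.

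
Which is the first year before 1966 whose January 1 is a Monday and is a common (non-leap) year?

Jan 1 advances by 2 weekdays after a leap year and by 1 after a common year.
1966: Jan 1 is Saturday.
1965: Friday
1964: Wednesday (leap)
1963: Tuesday
1962: Monday
1962 begins on a Monday and is a common year.

1962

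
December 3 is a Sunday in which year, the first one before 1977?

1972

From one year to the next, a fixed date's weekday advances by 1, or by 2 when a Feb 29 lies between the two dates.
1977: December 3 is Saturday.
1976: Friday (−1)
1975: Wednesday (−2)
1974: Tuesday (−1)
1973: Monday (−1)
1972: Sunday (−1)
December 3 falls on a Sunday in 1972.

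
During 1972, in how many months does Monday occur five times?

4

A month of length L has five Mondays iff its first Monday is on day ≤ L−28 (so day 1–3 in a 31-day month, 1–2 in a 30-day month, day 1 in a leap February).
Checking each month of 1972: Jan starts Sat (31d) ✓; Feb starts Tue (29d); Mar starts Wed (31d); Apr starts Sat (30d); May starts Mon (31d) ✓; Jun starts Thu (30d); Jul starts Sat (31d) ✓; Aug starts Tue (31d); Sep starts Fri (30d); Oct starts Sun (31d) ✓; Nov starts Wed (30d); Dec starts Fri (31d).
Five-Monday months: January, May, July, October → 4.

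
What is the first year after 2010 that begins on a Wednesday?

2014

Jan 1 advances by 2 weekdays after a leap year and by 1 after a common year.
2010: Jan 1 is Friday.
2011: Saturday
2012: Sunday (leap)
2013: Tuesday
2014: Wednesday
2014 begins on a Wednesday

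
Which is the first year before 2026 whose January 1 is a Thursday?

Jan 1 advances by 2 weekdays after a leap year and by 1 after a common year.
2026: Jan 1 is Thursday.
2025: Wednesday
2024: Monday (leap)
2023: Sunday
2022: Saturday
2021: Friday
2020: Wednesday (leap)
2019: Tuesday
2018: Monday
2017: Sunday
2016: Friday (leap)
2015: Thursday
2015 begins on a Thursday

2015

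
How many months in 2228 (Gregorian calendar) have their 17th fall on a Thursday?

Check the 17th of each month of 2228: Jan 17: Thu, Feb 17: Sun, Mar 17: Mon, Apr 17: Thu, May 17: Sat, Jun 17: Tue, Jul 17: Thu, Aug 17: Sun, Sep 17: Wed, Oct 17: Fri, Nov 17: Mon, Dec 17: Wed.
Thursday occurs in January, April, July — 3 months.

3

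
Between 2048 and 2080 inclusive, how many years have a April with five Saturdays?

10

April has 30 days; it has five Saturdays when Saturday falls among the first (month-length − 28) days — i.e. when April 1 is one of Saturday/Friday.
April 1 by year: 2048:Wed 2049:Thu 2050:Fri✓ 2051:Sat✓ 2052:Mon 2053:Tue 2054:Wed 2055:Thu 2056:Sat✓ 2057:Sun 2058:Mon 2059:Tue 2060:Thu 2061:Fri✓ 2062:Sat✓ …(3 more)… 2066:Thu 2067:Fri✓ 2068:Sun 2069:Mon 2070:Tue 2071:Wed 2072:Fri✓ 2073:Sat✓ 2074:Sun 2075:Mon 2076:Wed 2077:Thu 2078:Fri✓ 2079:Sat✓ 2080:Mon
Years with five Saturdays: 2050, 2051, 2056, 2061, 2062, 2067, 2072, 2073, 2078, 2079 → 10.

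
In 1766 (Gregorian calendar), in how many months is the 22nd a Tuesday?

2

Check the 22nd of each month of 1766: Jan 22: Wed, Feb 22: Sat, Mar 22: Sat, Apr 22: Tue, May 22: Thu, Jun 22: Sun, Jul 22: Tue, Aug 22: Fri, Sep 22: Mon, Oct 22: Wed, Nov 22: Sat, Dec 22: Mon.
Tuesday occurs in April, July — 2 months.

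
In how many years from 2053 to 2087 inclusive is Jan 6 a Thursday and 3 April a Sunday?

3

Check each year's weekday for Jan 6 and 3 April:
  2053: Mon/Thu  2054: Tue/Fri  2055: Wed/Sat  2056: Thu/Mon  2057: Sat/Tue  2058: Sun/Wed  2059: Mon/Thu  2060: Tue/Sat  2061: Thu/Sun ✓  2062: Fri/Mon  2063: Sat/Tue  2064: Sun/Thu  2065: Tue/Fri  2066: Wed/Sat  …(7 more)…  2074: Sat/Tue  2075: Sun/Wed  2076: Mon/Fri  2077: Wed/Sat  2078: Thu/Sun ✓  2079: Fri/Mon  2080: Sat/Wed  2081: Mon/Thu  2082: Tue/Fri  2083: Wed/Sat  2084: Thu/Mon  2085: Sat/Tue  2086: Sun/Wed  2087: Mon/Thu
Both conditions hold in: 2061, 2067, 2078 — 3.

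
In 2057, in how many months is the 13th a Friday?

Check the 13th of each month of 2057: Jan 13: Sat, Feb 13: Tue, Mar 13: Tue, Apr 13: Fri, May 13: Sun, Jun 13: Wed, Jul 13: Fri, Aug 13: Mon, Sep 13: Thu, Oct 13: Sat, Nov 13: Tue, Dec 13: Thu.
Friday occurs in April, July — 2 months.

2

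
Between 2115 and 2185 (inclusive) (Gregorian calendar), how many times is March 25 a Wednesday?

10

Track March 25's weekday year by year (advancing +1, or +2 across a Feb 29):
  2115: Mon  2116: Wed (+2) ✓  2117: Thu (+1)  2118: Fri (+1)  2119: Sat (+1)
  2120: Mon (+2)  2121: Tue (+1)  2122: Wed (+1) ✓  2123: Thu (+1)  2124: Sat (+2)
  2125: Sun (+1)  2126: Mon (+1)  2127: Tue (+1)  2128: Thu (+2)  … (43 more years) …
  2172: Wed (+2) ✓  2173: Thu (+1)  2174: Fri (+1)  2175: Sat (+1)  2176: Mon (+2)
  2177: Tue (+1)  2178: Wed (+1) ✓  2179: Thu (+1)  2180: Sat (+2)  2181: Sun (+1)
  2182: Mon (+1)  2183: Tue (+1)  2184: Thu (+2)  2185: Fri (+1)
Wednesday years: 2116, 2122, 2133, 2139, 2144, 2150, 2161, 2167, 2172, 2178 — 10 in total.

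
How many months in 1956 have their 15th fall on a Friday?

1

Check the 15th of each month of 1956: Jan 15: Sun, Feb 15: Wed, Mar 15: Thu, Apr 15: Sun, May 15: Tue, Jun 15: Fri, Jul 15: Sun, Aug 15: Wed, Sep 15: Sat, Oct 15: Mon, Nov 15: Thu, Dec 15: Sat.
Friday occurs in June — 1 month.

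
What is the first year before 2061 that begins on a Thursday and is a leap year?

2060

Jan 1 advances by 2 weekdays after a leap year and by 1 after a common year.
2061: Jan 1 is Saturday.
2060: Thursday (leap)
2060 begins on a Thursday and is a leap year.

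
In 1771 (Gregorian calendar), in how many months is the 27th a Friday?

2

Check the 27th of each month of 1771: Jan 27: Sun, Feb 27: Wed, Mar 27: Wed, Apr 27: Sat, May 27: Mon, Jun 27: Thu, Jul 27: Sat, Aug 27: Tue, Sep 27: Fri, Oct 27: Sun, Nov 27: Wed, Dec 27: Fri.
Friday occurs in September, December — 2 months.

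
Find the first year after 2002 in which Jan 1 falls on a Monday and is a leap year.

Jan 1 advances by 2 weekdays after a leap year and by 1 after a common year.
2002: Jan 1 is Tuesday.
2003: Wednesday
2004: Thursday (leap)
2005: Saturday
2006: Sunday
2007: Monday
2008: Tuesday (leap)
2009: Thursday
2010: Friday
2011: Saturday
2012: Sunday (leap)
2013: Tuesday
2014: Wednesday
2015: Thursday
2016: Friday (leap)
2017: Sunday
2018: Monday
2019: Tuesday
2020: Wednesday (leap)
2021: Friday
2022: Saturday
2023: Sunday
2024: Monday (leap)
2024 begins on a Monday and is a leap year.

2024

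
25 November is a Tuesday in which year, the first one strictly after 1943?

From one year to the next, a fixed date's weekday advances by 1, or by 2 when a Feb 29 lies between the two dates.
1943: November 25 is Thursday.
1944: Saturday (+2)
1945: Sunday (+1)
1946: Monday (+1)
1947: Tuesday (+1)
25 November falls on a Tuesday in 1947.

1947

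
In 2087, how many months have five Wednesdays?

A month of length L has five Wednesdays iff its first Wednesday is on day ≤ L−28 (so day 1–3 in a 31-day month, 1–2 in a 30-day month, day 1 in a leap February).
Checking each month of 2087: Jan starts Wed (31d) ✓; Feb starts Sat (28d); Mar starts Sat (31d); Apr starts Tue (30d) ✓; May starts Thu (31d); Jun starts Sun (30d); Jul starts Tue (31d) ✓; Aug starts Fri (31d); Sep starts Mon (30d); Oct starts Wed (31d) ✓; Nov starts Sat (30d); Dec starts Mon (31d) ✓.
Five-Wednesday months: January, April, July, October, December → 5.

5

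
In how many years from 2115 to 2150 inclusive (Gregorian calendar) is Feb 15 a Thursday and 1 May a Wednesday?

2

Check each year's weekday for Feb 15 and 1 May:
  2115: Fri/Wed  2116: Sat/Fri  2117: Mon/Sat  2118: Tue/Sun  2119: Wed/Mon  2120: Thu/Wed ✓  2121: Sat/Thu  2122: Sun/Fri  2123: Mon/Sat  2124: Tue/Mon  2125: Thu/Tue  2126: Fri/Wed  2127: Sat/Thu  2128: Sun/Sat  …(8 more)…  2137: Fri/Wed  2138: Sat/Thu  2139: Sun/Fri  2140: Mon/Sun  2141: Wed/Mon  2142: Thu/Tue  2143: Fri/Wed  2144: Sat/Fri  2145: Mon/Sat  2146: Tue/Sun  2147: Wed/Mon  2148: Thu/Wed ✓  2149: Sat/Thu  2150: Sun/Fri
Both conditions hold in: 2120, 2148 — 2.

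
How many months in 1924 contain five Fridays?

4

A month of length L has five Fridays iff its first Friday is on day ≤ L−28 (so day 1–3 in a 31-day month, 1–2 in a 30-day month, day 1 in a leap February).
Checking each month of 1924: Jan starts Tue (31d); Feb starts Fri (29d) ✓; Mar starts Sat (31d); Apr starts Tue (30d); May starts Thu (31d) ✓; Jun starts Sun (30d); Jul starts Tue (31d); Aug starts Fri (31d) ✓; Sep starts Mon (30d); Oct starts Wed (31d) ✓; Nov starts Sat (30d); Dec starts Mon (31d).
Five-Friday months: February, May, August, October → 4.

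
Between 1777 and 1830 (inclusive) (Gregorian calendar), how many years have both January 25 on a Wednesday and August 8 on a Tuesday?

5

Check each year's weekday for January 25 and August 8:
  1777: Sat/Fri  1778: Sun/Sat  1779: Mon/Sun  1780: Tue/Tue  1781: Thu/Wed  1782: Fri/Thu  1783: Sat/Fri  1784: Sun/Sun  1785: Tue/Mon  1786: Wed/Tue ✓  1787: Thu/Wed  1788: Fri/Fri  1789: Sun/Sat  1790: Mon/Sun  …(26 more)…  1817: Sat/Fri  1818: Sun/Sat  1819: Mon/Sun  1820: Tue/Tue  1821: Thu/Wed  1822: Fri/Thu  1823: Sat/Fri  1824: Sun/Sun  1825: Tue/Mon  1826: Wed/Tue ✓  1827: Thu/Wed  1828: Fri/Fri  1829: Sun/Sat  1830: Mon/Sun
Both conditions hold in: 1786, 1797, 1809, 1815, 1826 — 5.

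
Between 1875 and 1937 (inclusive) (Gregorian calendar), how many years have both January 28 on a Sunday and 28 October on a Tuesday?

0

Check each year's weekday for January 28 and 28 October:
  1875: Thu/Thu  1876: Fri/Sat  1877: Sun/Sun  1878: Mon/Mon  1879: Tue/Tue  1880: Wed/Thu  1881: Fri/Fri  1882: Sat/Sat  1883: Sun/Sun  1884: Mon/Tue  1885: Wed/Wed  1886: Thu/Thu  1887: Fri/Fri  1888: Sat/Sun  …(35 more)…  1924: Mon/Tue  1925: Wed/Wed  1926: Thu/Thu  1927: Fri/Fri  1928: Sat/Sun  1929: Mon/Mon  1930: Tue/Tue  1931: Wed/Wed  1932: Thu/Fri  1933: Sat/Sat  1934: Sun/Sun  1935: Mon/Mon  1936: Tue/Wed  1937: Thu/Thu
Both conditions hold in: no year — 0.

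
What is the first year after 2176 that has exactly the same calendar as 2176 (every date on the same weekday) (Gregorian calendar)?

Two years share a calendar iff Jan 1 falls on the same weekday and both are leap or both are common. 2176: Jan 1 is Monday, leap year.
2177: Jan 1 Wednesday, common
2178: Jan 1 Thursday, common
2179: Jan 1 Friday, common
2180: Jan 1 Saturday, leap
2181: Jan 1 Monday, common
2182: Jan 1 Tuesday, common
2183: Jan 1 Wednesday, common
2184: Jan 1 Thursday, leap
2185: Jan 1 Saturday, common
2186: Jan 1 Sunday, common
2187: Jan 1 Monday, common
2188: Jan 1 Tuesday, leap
2189: Jan 1 Thursday, common
2190: Jan 1 Friday, common
2191: Jan 1 Saturday, common
2192: Jan 1 Sunday, leap
2193: Jan 1 Tuesday, common
2194: Jan 1 Wednesday, common
2195: Jan 1 Thursday, common
2196: Jan 1 Friday, leap
2197: Jan 1 Sunday, common
2198: Jan 1 Monday, common
2199: Jan 1 Tuesday, common
2200: Jan 1 Wednesday, common
2201: Jan 1 Thursday, common
2202: Jan 1 Friday, common
2203: Jan 1 Saturday, common
2204: Jan 1 Sunday, leap
2205: Jan 1 Tuesday, common
2206: Jan 1 Wednesday, common
2207: Jan 1 Thursday, common
2208: Jan 1 Friday, leap
2209: Jan 1 Sunday, common
2210: Jan 1 Monday, common
2211: Jan 1 Tuesday, common
2212: Jan 1 Wednesday, leap
2213: Jan 1 Friday, common
2214: Jan 1 Saturday, common
2215: Jan 1 Sunday, common
2216: Jan 1 Monday, leap
2216 matches on both conditions.

2216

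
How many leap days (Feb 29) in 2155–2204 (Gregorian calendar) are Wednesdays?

3

Leap years in 2155–2204: 12 of them.
Feb 29 weekday advances by 5 (mod 7) from one leap year to the next four years later (or differs when a century non-leap intervenes).
Leap-day weekdays: 2156:Sun 2160:Fri 2164:Wed✓ 2168:Mon 2172:Sat 2176:Thu 2180:Tue 2184:Sun 2188:Fri 2192:Wed✓ 2196:Mon 2204:Wed✓
Wednesday: 2164, 2192, 2204 → 3.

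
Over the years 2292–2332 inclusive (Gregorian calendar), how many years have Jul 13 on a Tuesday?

5

Track Jul 13's weekday year by year (advancing +1, or +2 across a Feb 29):
  2292: Wed  2293: Thu (+1)  2294: Fri (+1)  2295: Sat (+1)  2296: Mon (+2)
  2297: Tue (+1) ✓  2298: Wed (+1)  2299: Thu (+1)  2300: Fri (+1)  2301: Sat (+1)
  2302: Sun (+1)  2303: Mon (+1)  2304: Wed (+2)  2305: Thu (+1)  … (13 more years) …
  2319: Sun (+1)  2320: Tue (+2) ✓  2321: Wed (+1)  2322: Thu (+1)  2323: Fri (+1)
  2324: Sun (+2)  2325: Mon (+1)  2326: Tue (+1) ✓  2327: Wed (+1)  2328: Fri (+2)
  2329: Sat (+1)  2330: Sun (+1)  2331: Mon (+1)  2332: Wed (+2)
Tuesday years: 2297, 2309, 2315, 2320, 2326 — 5 in total.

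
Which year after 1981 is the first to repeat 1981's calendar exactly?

Two years share a calendar iff Jan 1 falls on the same weekday and both are leap or both are common. 1981: Jan 1 is Thursday, common year.
1982: Jan 1 Friday, common
1983: Jan 1 Saturday, common
1984: Jan 1 Sunday, leap
1985: Jan 1 Tuesday, common
1986: Jan 1 Wednesday, common
1987: Jan 1 Thursday, common
1987 matches on both conditions.

1987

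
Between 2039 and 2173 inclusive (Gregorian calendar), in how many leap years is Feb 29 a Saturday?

Leap years in 2039–2173: 33 of them.
Feb 29 weekday advances by 5 (mod 7) from one leap year to the next four years later (or differs when a century non-leap intervenes).
Leap-day weekdays: 2040:Wed 2044:Mon 2048:Sat✓ 2052:Thu 2056:Tue 2060:Sun 2064:Fri 2068:Wed 2072:Mon 2076:Sat✓ 2080:Thu 2084:Tue 2088:Sun …(7 more)… 2124:Tue 2128:Sun 2132:Fri 2136:Wed 2140:Mon 2144:Sat✓ 2148:Thu 2152:Tue 2156:Sun 2160:Fri 2164:Wed 2168:Mon 2172:Sat✓
Saturday: 2048, 2076, 2116, 2144, 2172 → 5.

5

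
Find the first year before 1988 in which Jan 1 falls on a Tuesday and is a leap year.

Jan 1 advances by 2 weekdays after a leap year and by 1 after a common year.
1988: Jan 1 is Friday (leap).
1987: Thursday
1986: Wednesday
1985: Tuesday
1984: Sunday (leap)
1983: Saturday
1982: Friday
1981: Thursday
1980: Tuesday (leap)
1980 begins on a Tuesday and is a leap year.

1980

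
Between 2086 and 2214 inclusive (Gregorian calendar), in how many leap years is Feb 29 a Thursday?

Leap years in 2086–2214: 30 of them.
Feb 29 weekday advances by 5 (mod 7) from one leap year to the next four years later (or differs when a century non-leap intervenes).
Leap-day weekdays: 2088:Sun 2092:Fri 2096:Wed 2104:Fri 2108:Wed 2112:Mon 2116:Sat 2120:Thu✓ 2124:Tue 2128:Sun 2132:Fri 2136:Wed 2140:Mon …(4 more)… 2160:Fri 2164:Wed 2168:Mon 2172:Sat 2176:Thu✓ 2180:Tue 2184:Sun 2188:Fri 2192:Wed 2196:Mon 2204:Wed 2208:Mon 2212:Sat
Thursday: 2120, 2148, 2176 → 3.

3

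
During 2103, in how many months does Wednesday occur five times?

A month of length L has five Wednesdays iff its first Wednesday is on day ≤ L−28 (so day 1–3 in a 31-day month, 1–2 in a 30-day month, day 1 in a leap February).
Checking each month of 2103: Jan starts Mon (31d) ✓; Feb starts Thu (28d); Mar starts Thu (31d); Apr starts Sun (30d); May starts Tue (31d) ✓; Jun starts Fri (30d); Jul starts Sun (31d); Aug starts Wed (31d) ✓; Sep starts Sat (30d); Oct starts Mon (31d) ✓; Nov starts Thu (30d); Dec starts Sat (31d).
Five-Wednesday months: January, May, August, October → 4.

4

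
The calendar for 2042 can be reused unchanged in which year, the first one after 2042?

Two years share a calendar iff Jan 1 falls on the same weekday and both are leap or both are common. 2042: Jan 1 is Wednesday, common year.
2043: Jan 1 Thursday, common
2044: Jan 1 Friday, leap
2045: Jan 1 Sunday, common
2046: Jan 1 Monday, common
2047: Jan 1 Tuesday, common
2048: Jan 1 Wednesday, leap
2049: Jan 1 Friday, common
2050: Jan 1 Saturday, common
2051: Jan 1 Sunday, common
2052: Jan 1 Monday, leap
2053: Jan 1 Wednesday, common
2053 matches on both conditions.

2053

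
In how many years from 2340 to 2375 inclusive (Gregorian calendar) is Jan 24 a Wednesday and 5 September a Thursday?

Check each year's weekday for Jan 24 and 5 September:
  2340: Wed/Thu ✓  2341: Fri/Fri  2342: Sat/Sat  2343: Sun/Sun  2344: Mon/Tue  2345: Wed/Wed  2346: Thu/Thu  2347: Fri/Fri  2348: Sat/Sun  2349: Mon/Mon  2350: Tue/Tue  2351: Wed/Wed  2352: Thu/Fri  2353: Sat/Sat  …(8 more)…  2362: Wed/Wed  2363: Thu/Thu  2364: Fri/Sat  2365: Sun/Sun  2366: Mon/Mon  2367: Tue/Tue  2368: Wed/Thu ✓  2369: Fri/Fri  2370: Sat/Sat  2371: Sun/Sun  2372: Mon/Tue  2373: Wed/Wed  2374: Thu/Thu  2375: Fri/Fri
Both conditions hold in: 2340, 2368 — 2.

2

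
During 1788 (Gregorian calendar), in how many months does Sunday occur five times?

4

A month of length L has five Sundays iff its first Sunday is on day ≤ L−28 (so day 1–3 in a 31-day month, 1–2 in a 30-day month, day 1 in a leap February).
Checking each month of 1788: Jan starts Tue (31d); Feb starts Fri (29d); Mar starts Sat (31d) ✓; Apr starts Tue (30d); May starts Thu (31d); Jun starts Sun (30d) ✓; Jul starts Tue (31d); Aug starts Fri (31d) ✓; Sep starts Mon (30d); Oct starts Wed (31d); Nov starts Sat (30d) ✓; Dec starts Mon (31d).
Five-Sunday months: March, June, August, November → 4.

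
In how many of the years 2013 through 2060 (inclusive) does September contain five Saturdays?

13

September has 30 days; it has five Saturdays when Saturday falls among the first (month-length − 28) days — i.e. when September 1 is one of Saturday/Friday.
September 1 by year: 2013:Sun 2014:Mon 2015:Tue 2016:Thu 2017:Fri✓ 2018:Sat✓ 2019:Sun 2020:Tue 2021:Wed 2022:Thu 2023:Fri✓ 2024:Sun 2025:Mon 2026:Tue 2027:Wed …(18 more)… 2046:Sat✓ 2047:Sun 2048:Tue 2049:Wed 2050:Thu 2051:Fri✓ 2052:Sun 2053:Mon 2054:Tue 2055:Wed 2056:Fri✓ 2057:Sat✓ 2058:Sun 2059:Mon 2060:Wed
Years with five Saturdays: 2017, 2018, 2023, 2028, 2029, 2034, 2035, 2040, 2045, 2046, 2051, 2056, 2057 → 13.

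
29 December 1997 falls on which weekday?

January 1, 1997 is a Wednesday.
December 29 is day 363 of the year, i.e. 362 days after Jan 1.
362 mod 7 = 5, so advance 5 weekdays from Wednesday: Monday.

Monday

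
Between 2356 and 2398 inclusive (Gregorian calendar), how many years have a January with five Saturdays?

January has 31 days; it has five Saturdays when Saturday falls among the first (month-length − 28) days — i.e. when January 1 is one of Saturday/Friday/Thursday.
January 1 by year: 2356:Sun 2357:Tue 2358:Wed 2359:Thu✓ 2360:Fri✓ 2361:Sun 2362:Mon 2363:Tue 2364:Wed 2365:Fri✓ 2366:Sat✓ 2367:Sun 2368:Mon 2369:Wed 2370:Thu✓ …(13 more)… 2384:Sun 2385:Tue 2386:Wed 2387:Thu✓ 2388:Fri✓ 2389:Sun 2390:Mon 2391:Tue 2392:Wed 2393:Fri✓ 2394:Sat✓ 2395:Sun 2396:Mon 2397:Wed 2398:Thu✓
Years with five Saturdays: 2359, 2360, 2365, 2366, 2370, 2371, 2372, 2376, 2377, 2381, 2382, 2383, 2387, 2388, 2393, 2394, 2398 → 17.

17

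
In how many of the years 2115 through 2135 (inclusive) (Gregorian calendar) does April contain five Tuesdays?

6

April has 30 days; it has five Tuesdays when Tuesday falls among the first (month-length − 28) days — i.e. when April 1 is one of Tuesday/Monday.
April 1 by year: 2115:Mon✓ 2116:Wed 2117:Thu 2118:Fri 2119:Sat 2120:Mon✓ 2121:Tue✓ 2122:Wed 2123:Thu 2124:Sat 2125:Sun 2126:Mon✓ 2127:Tue✓ 2128:Thu 2129:Fri 2130:Sat 2131:Sun 2132:Tue✓ 2133:Wed 2134:Thu 2135:Fri
Years with five Tuesdays: 2115, 2120, 2121, 2126, 2127, 2132 → 6.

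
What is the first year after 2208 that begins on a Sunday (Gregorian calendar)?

Jan 1 advances by 2 weekdays after a leap year and by 1 after a common year.
2208: Jan 1 is Friday (leap).
2209: Sunday
2209 begins on a Sunday

2209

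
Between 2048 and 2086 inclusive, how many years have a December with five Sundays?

December has 31 days; it has five Sundays when Sunday falls among the first (month-length − 28) days — i.e. when December 1 is one of Sunday/Saturday/Friday.
December 1 by year: 2048:Tue 2049:Wed 2050:Thu 2051:Fri✓ 2052:Sun✓ 2053:Mon 2054:Tue 2055:Wed 2056:Fri✓ 2057:Sat✓ 2058:Sun✓ 2059:Mon 2060:Wed 2061:Thu 2062:Fri✓ …(9 more)… 2072:Thu 2073:Fri✓ 2074:Sat✓ 2075:Sun✓ 2076:Tue 2077:Wed 2078:Thu 2079:Fri✓ 2080:Sun✓ 2081:Mon 2082:Tue 2083:Wed 2084:Fri✓ 2085:Sat✓ 2086:Sun✓
Years with five Sundays: 2051, 2052, 2056, 2057, 2058, 2062, 2063, 2068, 2069, 2073, 2074, 2075, 2079, 2080, 2084, 2085, 2086 → 17.

17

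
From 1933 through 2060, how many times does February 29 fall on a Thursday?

5

Leap years in 1933–2060: 32 of them.
Feb 29 weekday advances by 5 (mod 7) from one leap year to the next four years later (or differs when a century non-leap intervenes).
Leap-day weekdays: 1936:Sat 1940:Thu✓ 1944:Tue 1948:Sun 1952:Fri 1956:Wed 1960:Mon 1964:Sat 1968:Thu✓ 1972:Tue 1976:Sun 1980:Fri 1984:Wed …(6 more)… 2012:Wed 2016:Mon 2020:Sat 2024:Thu✓ 2028:Tue 2032:Sun 2036:Fri 2040:Wed 2044:Mon 2048:Sat 2052:Thu✓ 2056:Tue 2060:Sun
Thursday: 1940, 1968, 1996, 2024, 2052 → 5.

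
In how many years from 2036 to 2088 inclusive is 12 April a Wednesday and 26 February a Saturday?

2

Check each year's weekday for 12 April and 26 February:
  2036: Sat/Tue  2037: Sun/Thu  2038: Mon/Fri  2039: Tue/Sat  2040: Thu/Sun  2041: Fri/Tue  2042: Sat/Wed  2043: Sun/Thu  2044: Tue/Fri  2045: Wed/Sun  2046: Thu/Mon  2047: Fri/Tue  2048: Sun/Wed  2049: Mon/Fri  …(25 more)…  2075: Fri/Tue  2076: Sun/Wed  2077: Mon/Fri  2078: Tue/Sat  2079: Wed/Sun  2080: Fri/Mon  2081: Sat/Wed  2082: Sun/Thu  2083: Mon/Fri  2084: Wed/Sat ✓  2085: Thu/Mon  2086: Fri/Tue  2087: Sat/Wed  2088: Mon/Thu
Both conditions hold in: 2056, 2084 — 2.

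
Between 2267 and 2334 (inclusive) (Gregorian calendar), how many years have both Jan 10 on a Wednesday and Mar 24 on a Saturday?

Check each year's weekday for Jan 10 and Mar 24:
  2267: Thu/Sun  2268: Fri/Tue  2269: Sun/Wed  2270: Mon/Thu  2271: Tue/Fri  2272: Wed/Sun  2273: Fri/Mon  2274: Sat/Tue  2275: Sun/Wed  2276: Mon/Fri  2277: Wed/Sat ✓  2278: Thu/Sun  2279: Fri/Mon  2280: Sat/Wed  …(40 more)…  2321: Mon/Thu  2322: Tue/Fri  2323: Wed/Sat ✓  2324: Thu/Mon  2325: Sat/Tue  2326: Sun/Wed  2327: Mon/Thu  2328: Tue/Sat  2329: Thu/Sun  2330: Fri/Mon  2331: Sat/Tue  2332: Sun/Thu  2333: Tue/Fri  2334: Wed/Sat ✓
Both conditions hold in: 2277, 2283, 2294, 2300, 2306, 2317, 2323, 2334 — 8.

8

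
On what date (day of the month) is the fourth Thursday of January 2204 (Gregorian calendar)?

26

January 1, 2204 is a Sunday, so the first Thursday is the 5th.
The fourth Thursday is 5 + 21 = 26.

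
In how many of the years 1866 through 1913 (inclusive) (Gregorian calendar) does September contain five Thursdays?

September has 30 days; it has five Thursdays when Thursday falls among the first (month-length − 28) days — i.e. when September 1 is one of Thursday/Wednesday.
September 1 by year: 1866:Sat 1867:Sun 1868:Tue 1869:Wed✓ 1870:Thu✓ 1871:Fri 1872:Sun 1873:Mon 1874:Tue 1875:Wed✓ 1876:Fri 1877:Sat 1878:Sun 1879:Mon 1880:Wed✓ …(18 more)… 1899:Fri 1900:Sat 1901:Sun 1902:Mon 1903:Tue 1904:Thu✓ 1905:Fri 1906:Sat 1907:Sun 1908:Tue 1909:Wed✓ 1910:Thu✓ 1911:Fri 1912:Sun 1913:Mon
Years with five Thursdays: 1869, 1870, 1875, 1880, 1881, 1886, 1887, 1892, 1897, 1898, 1904, 1909, 1910 → 13.

13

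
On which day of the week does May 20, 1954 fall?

January 1, 1954 is a Friday.
May 20 is day 140 of the year, i.e. 139 days after Jan 1.
139 mod 7 = 6, so advance 6 weekdays from Friday: Thursday.

Thursday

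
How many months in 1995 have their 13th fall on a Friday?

2

Check the 13th of each month of 1995: Jan 13: Fri, Feb 13: Mon, Mar 13: Mon, Apr 13: Thu, May 13: Sat, Jun 13: Tue, Jul 13: Thu, Aug 13: Sun, Sep 13: Wed, Oct 13: Fri, Nov 13: Mon, Dec 13: Wed.
Friday occurs in January, October — 2 months.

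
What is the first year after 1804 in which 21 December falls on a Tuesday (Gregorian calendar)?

From one year to the next, a fixed date's weekday advances by 1, or by 2 when a Feb 29 lies between the two dates.
1804: December 21 is Friday.
1805: Saturday (+1)
1806: Sunday (+1)
1807: Monday (+1)
1808: Wednesday (+2)
1809: Thursday (+1)
1810: Friday (+1)
1811: Saturday (+1)
1812: Monday (+2)
1813: Tuesday (+1)
21 December falls on a Tuesday in 1813.

1813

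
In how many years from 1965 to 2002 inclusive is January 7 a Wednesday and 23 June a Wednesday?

1

Check each year's weekday for January 7 and 23 June:
  1965: Thu/Wed  1966: Fri/Thu  1967: Sat/Fri  1968: Sun/Sun  1969: Tue/Mon  1970: Wed/Tue  1971: Thu/Wed  1972: Fri/Fri  1973: Sun/Sat  1974: Mon/Sun  1975: Tue/Mon  1976: Wed/Wed ✓  1977: Fri/Thu  1978: Sat/Fri  …(10 more)…  1989: Sat/Fri  1990: Sun/Sat  1991: Mon/Sun  1992: Tue/Tue  1993: Thu/Wed  1994: Fri/Thu  1995: Sat/Fri  1996: Sun/Sun  1997: Tue/Mon  1998: Wed/Tue  1999: Thu/Wed  2000: Fri/Fri  2001: Sun/Sat  2002: Mon/Sun
Both conditions hold in: 1976 — 1.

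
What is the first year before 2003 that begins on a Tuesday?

2002

Jan 1 advances by 2 weekdays after a leap year and by 1 after a common year.
2003: Jan 1 is Wednesday.
2002: Tuesday
2002 begins on a Tuesday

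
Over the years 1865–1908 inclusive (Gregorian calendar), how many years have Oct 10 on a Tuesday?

7

Track Oct 10's weekday year by year (advancing +1, or +2 across a Feb 29):
  1865: Tue ✓  1866: Wed (+1)  1867: Thu (+1)  1868: Sat (+2)  1869: Sun (+1)
  1870: Mon (+1)  1871: Tue (+1) ✓  1872: Thu (+2)  1873: Fri (+1)  1874: Sat (+1)
  1875: Sun (+1)  1876: Tue (+2) ✓  1877: Wed (+1)  1878: Thu (+1)  … (16 more years) …
  1895: Thu (+1)  1896: Sat (+2)  1897: Sun (+1)  1898: Mon (+1)  1899: Tue (+1) ✓
  1900: Wed (+1)  1901: Thu (+1)  1902: Fri (+1)  1903: Sat (+1)  1904: Mon (+2)
  1905: Tue (+1) ✓  1906: Wed (+1)  1907: Thu (+1)  1908: Sat (+2)
Tuesday years: 1865, 1871, 1876, 1882, 1893, 1899, 1905 — 7 in total.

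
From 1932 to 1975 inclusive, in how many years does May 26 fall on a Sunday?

Track May 26's weekday year by year (advancing +1, or +2 across a Feb 29):
  1932: Thu  1933: Fri (+1)  1934: Sat (+1)  1935: Sun (+1) ✓  1936: Tue (+2)
  1937: Wed (+1)  1938: Thu (+1)  1939: Fri (+1)  1940: Sun (+2) ✓  1941: Mon (+1)
  1942: Tue (+1)  1943: Wed (+1)  1944: Fri (+2)  1945: Sat (+1)  … (16 more years) …
  1962: Sat (+1)  1963: Sun (+1) ✓  1964: Tue (+2)  1965: Wed (+1)  1966: Thu (+1)
  1967: Fri (+1)  1968: Sun (+2) ✓  1969: Mon (+1)  1970: Tue (+1)  1971: Wed (+1)
  1972: Fri (+2)  1973: Sat (+1)  1974: Sun (+1) ✓  1975: Mon (+1)
Sunday years: 1935, 1940, 1946, 1957, 1963, 1968, 1974 — 7 in total.

7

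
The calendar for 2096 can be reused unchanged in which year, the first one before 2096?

Two years share a calendar iff Jan 1 falls on the same weekday and both are leap or both are common. 2096: Jan 1 is Sunday, leap year.
2095: Jan 1 Saturday, common
2094: Jan 1 Friday, common
2093: Jan 1 Thursday, common
2092: Jan 1 Tuesday, leap
2091: Jan 1 Monday, common
2090: Jan 1 Sunday, common
2089: Jan 1 Saturday, common
2088: Jan 1 Thursday, leap
2087: Jan 1 Wednesday, common
2086: Jan 1 Tuesday, common
2085: Jan 1 Monday, common
2084: Jan 1 Saturday, leap
2083: Jan 1 Friday, common
2082: Jan 1 Thursday, common
2081: Jan 1 Wednesday, common
2080: Jan 1 Monday, leap
2079: Jan 1 Sunday, common
2078: Jan 1 Saturday, common
2077: Jan 1 Friday, common
2076: Jan 1 Wednesday, leap
2075: Jan 1 Tuesday, common
2074: Jan 1 Monday, common
2073: Jan 1 Sunday, common
2072: Jan 1 Friday, leap
2071: Jan 1 Thursday, common
2070: Jan 1 Wednesday, common
2069: Jan 1 Tuesday, common
2068: Jan 1 Sunday, leap
2068 matches on both conditions.

2068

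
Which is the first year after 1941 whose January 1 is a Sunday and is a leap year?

1956

Jan 1 advances by 2 weekdays after a leap year and by 1 after a common year.
1941: Jan 1 is Wednesday.
1942: Thursday
1943: Friday
1944: Saturday (leap)
1945: Monday
1946: Tuesday
1947: Wednesday
1948: Thursday (leap)
1949: Saturday
1950: Sunday
1951: Monday
1952: Tuesday (leap)
1953: Thursday
1954: Friday
1955: Saturday
1956: Sunday (leap)
1956 begins on a Sunday and is a leap year.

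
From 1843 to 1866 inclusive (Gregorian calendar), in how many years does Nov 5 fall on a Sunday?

4

Track Nov 5's weekday year by year (advancing +1, or +2 across a Feb 29):
  1843: Sun ✓  1844: Tue (+2)  1845: Wed (+1)  1846: Thu (+1)  1847: Fri (+1)
  1848: Sun (+2) ✓  1849: Mon (+1)  1850: Tue (+1)  1851: Wed (+1)  1852: Fri (+2)
  1853: Sat (+1)  1854: Sun (+1) ✓  1855: Mon (+1)  1856: Wed (+2)  1857: Thu (+1)
  1858: Fri (+1)  1859: Sat (+1)  1860: Mon (+2)  1861: Tue (+1)  1862: Wed (+1)
  1863: Thu (+1)  1864: Sat (+2)  1865: Sun (+1) ✓  1866: Mon (+1)
Sunday years: 1843, 1848, 1854, 1865 — 4 in total.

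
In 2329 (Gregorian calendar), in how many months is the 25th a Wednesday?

2

Check the 25th of each month of 2329: Jan 25: Fri, Feb 25: Mon, Mar 25: Mon, Apr 25: Thu, May 25: Sat, Jun 25: Tue, Jul 25: Thu, Aug 25: Sun, Sep 25: Wed, Oct 25: Fri, Nov 25: Mon, Dec 25: Wed.
Wednesday occurs in September, December — 2 months.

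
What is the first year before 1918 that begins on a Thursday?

Jan 1 advances by 2 weekdays after a leap year and by 1 after a common year.
1918: Jan 1 is Tuesday.
1917: Monday
1916: Saturday (leap)
1915: Friday
1914: Thursday
1914 begins on a Thursday

1914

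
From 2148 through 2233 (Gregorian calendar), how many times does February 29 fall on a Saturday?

Leap years in 2148–2233: 21 of them.
Feb 29 weekday advances by 5 (mod 7) from one leap year to the next four years later (or differs when a century non-leap intervenes).
Leap-day weekdays: 2148:Thu 2152:Tue 2156:Sun 2160:Fri 2164:Wed 2168:Mon 2172:Sat✓ 2176:Thu 2180:Tue 2184:Sun 2188:Fri 2192:Wed 2196:Mon 2204:Wed 2208:Mon 2212:Sat✓ 2216:Thu 2220:Tue 2224:Sun 2228:Fri 2232:Wed
Saturday: 2172, 2212 → 2.

2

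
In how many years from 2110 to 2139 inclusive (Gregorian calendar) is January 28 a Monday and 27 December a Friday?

3

Check each year's weekday for January 28 and 27 December:
  2110: Tue/Sat  2111: Wed/Sun  2112: Thu/Tue  2113: Sat/Wed  2114: Sun/Thu  2115: Mon/Fri ✓  2116: Tue/Sun  2117: Thu/Mon  2118: Fri/Tue  2119: Sat/Wed  2120: Sun/Fri  2121: Tue/Sat  2122: Wed/Sun  2123: Thu/Mon  2124: Fri/Wed  2125: Sun/Thu  2126: Mon/Fri ✓  2127: Tue/Sat  2128: Wed/Mon  2129: Fri/Tue  2130: Sat/Wed  2131: Sun/Thu  2132: Mon/Sat  2133: Wed/Sun  2134: Thu/Mon  2135: Fri/Tue  2136: Sat/Thu  2137: Mon/Fri ✓  2138: Tue/Sat  2139: Wed/Sun
Both conditions hold in: 2115, 2126, 2137 — 3.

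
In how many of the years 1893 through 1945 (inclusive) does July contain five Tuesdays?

July has 31 days; it has five Tuesdays when Tuesday falls among the first (month-length − 28) days — i.e. when July 1 is one of Tuesday/Monday/Sunday.
July 1 by year: 1893:Sat 1894:Sun✓ 1895:Mon✓ 1896:Wed 1897:Thu 1898:Fri 1899:Sat 1900:Sun✓ 1901:Mon✓ 1902:Tue✓ 1903:Wed 1904:Fri 1905:Sat 1906:Sun✓ 1907:Mon✓ …(23 more)… 1931:Wed 1932:Fri 1933:Sat 1934:Sun✓ 1935:Mon✓ 1936:Wed 1937:Thu 1938:Fri 1939:Sat 1940:Mon✓ 1941:Tue✓ 1942:Wed 1943:Thu 1944:Sat 1945:Sun✓
Years with five Tuesdays: 1894, 1895, 1900, 1901, 1902, 1906, 1907, 1912, 1913, 1917, 1918, 1919, 1923, 1924, 1928, 1929, 1930, 1934, 1935, 1940, 1941, 1945 → 22.

22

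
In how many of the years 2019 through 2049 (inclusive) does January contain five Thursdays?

14

January has 31 days; it has five Thursdays when Thursday falls among the first (month-length − 28) days — i.e. when January 1 is one of Thursday/Wednesday/Tuesday.
January 1 by year: 2019:Tue✓ 2020:Wed✓ 2021:Fri 2022:Sat 2023:Sun 2024:Mon 2025:Wed✓ 2026:Thu✓ 2027:Fri 2028:Sat 2029:Mon 2030:Tue✓ 2031:Wed✓ 2032:Thu✓ 2033:Sat 2034:Sun 2035:Mon 2036:Tue✓ 2037:Thu✓ 2038:Fri 2039:Sat 2040:Sun 2041:Tue✓ 2042:Wed✓ 2043:Thu✓ 2044:Fri 2045:Sun 2046:Mon 2047:Tue✓ 2048:Wed✓ 2049:Fri
Years with five Thursdays: 2019, 2020, 2025, 2026, 2030, 2031, 2032, 2036, 2037, 2041, 2042, 2043, 2047, 2048 → 14.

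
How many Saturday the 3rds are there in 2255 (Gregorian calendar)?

Check the 3rd of each month of 2255: Jan 3: Wed, Feb 3: Sat, Mar 3: Sat, Apr 3: Tue, May 3: Thu, Jun 3: Sun, Jul 3: Tue, Aug 3: Fri, Sep 3: Mon, Oct 3: Wed, Nov 3: Sat, Dec 3: Mon.
Saturday occurs in February, March, November — 3 months.

3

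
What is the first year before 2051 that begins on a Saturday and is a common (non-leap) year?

2050

Jan 1 advances by 2 weekdays after a leap year and by 1 after a common year.
2051: Jan 1 is Sunday.
2050: Saturday
2050 begins on a Saturday and is a common year.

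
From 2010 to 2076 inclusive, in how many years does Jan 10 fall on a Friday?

10

Track Jan 10's weekday year by year (advancing +1, or +2 across a Feb 29):
  2010: Sun  2011: Mon (+1)  2012: Tue (+1)  2013: Thu (+2)  2014: Fri (+1) ✓
  2015: Sat (+1)  2016: Sun (+1)  2017: Tue (+2)  2018: Wed (+1)  2019: Thu (+1)
  2020: Fri (+1) ✓  2021: Sun (+2)  2022: Mon (+1)  2023: Tue (+1)  … (39 more years) …
  2063: Wed (+1)  2064: Thu (+1)  2065: Sat (+2)  2066: Sun (+1)  2067: Mon (+1)
  2068: Tue (+1)  2069: Thu (+2)  2070: Fri (+1) ✓  2071: Sat (+1)  2072: Sun (+1)
  2073: Tue (+2)  2074: Wed (+1)  2075: Thu (+1)  2076: Fri (+1) ✓
Friday years: 2014, 2020, 2025, 2031, 2042, 2048, 2053, 2059, 2070, 2076 — 10 in total.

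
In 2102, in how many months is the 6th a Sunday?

1

Check the 6th of each month of 2102: Jan 6: Fri, Feb 6: Mon, Mar 6: Mon, Apr 6: Thu, May 6: Sat, Jun 6: Tue, Jul 6: Thu, Aug 6: Sun, Sep 6: Wed, Oct 6: Fri, Nov 6: Mon, Dec 6: Wed.
Sunday occurs in August — 1 month.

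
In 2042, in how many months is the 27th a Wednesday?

Check the 27th of each month of 2042: Jan 27: Mon, Feb 27: Thu, Mar 27: Thu, Apr 27: Sun, May 27: Tue, Jun 27: Fri, Jul 27: Sun, Aug 27: Wed, Sep 27: Sat, Oct 27: Mon, Nov 27: Thu, Dec 27: Sat.
Wednesday occurs in August — 1 month.

1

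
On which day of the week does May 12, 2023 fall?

Friday

January 1, 2023 is a Sunday.
May 12 is day 132 of the year, i.e. 131 days after Jan 1.
131 mod 7 = 5, so advance 5 weekdays from Sunday: Friday.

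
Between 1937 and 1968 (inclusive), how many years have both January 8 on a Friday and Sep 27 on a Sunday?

0

Check each year's weekday for January 8 and Sep 27:
  1937: Fri/Mon  1938: Sat/Tue  1939: Sun/Wed  1940: Mon/Fri  1941: Wed/Sat  1942: Thu/Sun  1943: Fri/Mon  1944: Sat/Wed  1945: Mon/Thu  1946: Tue/Fri  1947: Wed/Sat  1948: Thu/Mon  1949: Sat/Tue  1950: Sun/Wed  …(4 more)…  1955: Sat/Tue  1956: Sun/Thu  1957: Tue/Fri  1958: Wed/Sat  1959: Thu/Sun  1960: Fri/Tue  1961: Sun/Wed  1962: Mon/Thu  1963: Tue/Fri  1964: Wed/Sun  1965: Fri/Mon  1966: Sat/Tue  1967: Sun/Wed  1968: Mon/Fri
Both conditions hold in: no year — 0.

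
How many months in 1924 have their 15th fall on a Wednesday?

1

Check the 15th of each month of 1924: Jan 15: Tue, Feb 15: Fri, Mar 15: Sat, Apr 15: Tue, May 15: Thu, Jun 15: Sun, Jul 15: Tue, Aug 15: Fri, Sep 15: Mon, Oct 15: Wed, Nov 15: Sat, Dec 15: Mon.
Wednesday occurs in October — 1 month.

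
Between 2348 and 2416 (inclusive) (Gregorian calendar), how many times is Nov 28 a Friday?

10

Track Nov 28's weekday year by year (advancing +1, or +2 across a Feb 29):
  2348: Sun  2349: Mon (+1)  2350: Tue (+1)  2351: Wed (+1)  2352: Fri (+2) ✓
  2353: Sat (+1)  2354: Sun (+1)  2355: Mon (+1)  2356: Wed (+2)  2357: Thu (+1)
  2358: Fri (+1) ✓  2359: Sat (+1)  2360: Mon (+2)  2361: Tue (+1)  … (41 more years) …
  2403: Fri (+1) ✓  2404: Sun (+2)  2405: Mon (+1)  2406: Tue (+1)  2407: Wed (+1)
  2408: Fri (+2) ✓  2409: Sat (+1)  2410: Sun (+1)  2411: Mon (+1)  2412: Wed (+2)
  2413: Thu (+1)  2414: Fri (+1) ✓  2415: Sat (+1)  2416: Mon (+2)
Friday years: 2352, 2358, 2369, 2375, 2380, 2386, 2397, 2403, 2408, 2414 — 10 in total.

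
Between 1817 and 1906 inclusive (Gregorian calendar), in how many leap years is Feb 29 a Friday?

3

Leap years in 1817–1906: 21 of them.
Feb 29 weekday advances by 5 (mod 7) from one leap year to the next four years later (or differs when a century non-leap intervenes).
Leap-day weekdays: 1820:Tue 1824:Sun 1828:Fri✓ 1832:Wed 1836:Mon 1840:Sat 1844:Thu 1848:Tue 1852:Sun 1856:Fri✓ 1860:Wed 1864:Mon 1868:Sat 1872:Thu 1876:Tue 1880:Sun 1884:Fri✓ 1888:Wed 1892:Mon 1896:Sat 1904:Mon
Friday: 1828, 1856, 1884 → 3.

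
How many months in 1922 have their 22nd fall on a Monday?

Check the 22nd of each month of 1922: Jan 22: Sun, Feb 22: Wed, Mar 22: Wed, Apr 22: Sat, May 22: Mon, Jun 22: Thu, Jul 22: Sat, Aug 22: Tue, Sep 22: Fri, Oct 22: Sun, Nov 22: Wed, Dec 22: Fri.
Monday occurs in May — 1 month.

1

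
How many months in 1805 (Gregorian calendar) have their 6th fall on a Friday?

2

Check the 6th of each month of 1805: Jan 6: Sun, Feb 6: Wed, Mar 6: Wed, Apr 6: Sat, May 6: Mon, Jun 6: Thu, Jul 6: Sat, Aug 6: Tue, Sep 6: Fri, Oct 6: Sun, Nov 6: Wed, Dec 6: Fri.
Friday occurs in September, December — 2 months.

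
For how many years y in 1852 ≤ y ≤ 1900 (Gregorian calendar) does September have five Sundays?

September has 30 days; it has five Sundays when Sunday falls among the first (month-length − 28) days — i.e. when September 1 is one of Sunday/Saturday.
September 1 by year: 1852:Wed 1853:Thu 1854:Fri 1855:Sat✓ 1856:Mon 1857:Tue 1858:Wed 1859:Thu 1860:Sat✓ 1861:Sun✓ 1862:Mon 1863:Tue 1864:Thu 1865:Fri 1866:Sat✓ …(19 more)… 1886:Wed 1887:Thu 1888:Sat✓ 1889:Sun✓ 1890:Mon 1891:Tue 1892:Thu 1893:Fri 1894:Sat✓ 1895:Sun✓ 1896:Tue 1897:Wed 1898:Thu 1899:Fri 1900:Sat✓
Years with five Sundays: 1855, 1860, 1861, 1866, 1867, 1872, 1877, 1878, 1883, 1888, 1889, 1894, 1895, 1900 → 14.

14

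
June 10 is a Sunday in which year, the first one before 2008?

2007

From one year to the next, a fixed date's weekday advances by 1, or by 2 when a Feb 29 lies between the two dates.
2008: June 10 is Tuesday.
2007: Sunday (−2)
June 10 falls on a Sunday in 2007.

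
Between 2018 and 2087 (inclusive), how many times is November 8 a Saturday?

Track November 8's weekday year by year (advancing +1, or +2 across a Feb 29):
  2018: Thu  2019: Fri (+1)  2020: Sun (+2)  2021: Mon (+1)  2022: Tue (+1)
  2023: Wed (+1)  2024: Fri (+2)  2025: Sat (+1) ✓  2026: Sun (+1)  2027: Mon (+1)
  2028: Wed (+2)  2029: Thu (+1)  2030: Fri (+1)  2031: Sat (+1) ✓  … (42 more years) …
  2074: Thu (+1)  2075: Fri (+1)  2076: Sun (+2)  2077: Mon (+1)  2078: Tue (+1)
  2079: Wed (+1)  2080: Fri (+2)  2081: Sat (+1) ✓  2082: Sun (+1)  2083: Mon (+1)
  2084: Wed (+2)  2085: Thu (+1)  2086: Fri (+1)  2087: Sat (+1) ✓
Saturday years: 2025, 2031, 2036, 2042, 2053, 2059, 2064, 2070, 2081, 2087 — 10 in total.

10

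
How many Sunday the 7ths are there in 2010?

Check the 7th of each month of 2010: Jan 7: Thu, Feb 7: Sun, Mar 7: Sun, Apr 7: Wed, May 7: Fri, Jun 7: Mon, Jul 7: Wed, Aug 7: Sat, Sep 7: Tue, Oct 7: Thu, Nov 7: Sun, Dec 7: Tue.
Sunday occurs in February, March, November — 3 months.

3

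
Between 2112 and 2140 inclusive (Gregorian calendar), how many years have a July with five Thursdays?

July has 31 days; it has five Thursdays when Thursday falls among the first (month-length − 28) days — i.e. when July 1 is one of Thursday/Wednesday/Tuesday.
July 1 by year: 2112:Fri 2113:Sat 2114:Sun 2115:Mon 2116:Wed✓ 2117:Thu✓ 2118:Fri 2119:Sat 2120:Mon 2121:Tue✓ 2122:Wed✓ 2123:Thu✓ 2124:Sat 2125:Sun 2126:Mon 2127:Tue✓ 2128:Thu✓ 2129:Fri 2130:Sat 2131:Sun 2132:Tue✓ 2133:Wed✓ 2134:Thu✓ 2135:Fri 2136:Sun 2137:Mon 2138:Tue✓ 2139:Wed✓ 2140:Fri
Years with five Thursdays: 2116, 2117, 2121, 2122, 2123, 2127, 2128, 2132, 2133, 2134, 2138, 2139 → 12.

12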